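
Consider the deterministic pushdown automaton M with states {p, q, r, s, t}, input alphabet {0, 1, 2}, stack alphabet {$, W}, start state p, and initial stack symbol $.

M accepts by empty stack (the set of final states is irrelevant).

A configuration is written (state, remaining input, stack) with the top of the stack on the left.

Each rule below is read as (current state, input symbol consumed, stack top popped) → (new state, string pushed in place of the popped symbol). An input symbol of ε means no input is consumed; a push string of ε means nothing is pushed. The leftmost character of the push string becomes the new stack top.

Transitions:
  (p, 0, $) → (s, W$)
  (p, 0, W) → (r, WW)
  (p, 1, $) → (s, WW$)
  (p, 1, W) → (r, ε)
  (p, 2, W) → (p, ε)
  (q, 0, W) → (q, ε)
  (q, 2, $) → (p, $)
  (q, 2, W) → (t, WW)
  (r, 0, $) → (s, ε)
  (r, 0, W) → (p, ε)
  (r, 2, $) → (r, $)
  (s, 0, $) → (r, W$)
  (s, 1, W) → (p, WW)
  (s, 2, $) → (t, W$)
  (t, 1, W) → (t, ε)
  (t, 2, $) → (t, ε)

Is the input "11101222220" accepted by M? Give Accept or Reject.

(p, 11101222220, $)
  read 1, top $: go to s, push WW$ → (s, 1101222220, WW$)
  read 1, top W: go to p, push WW → (p, 101222220, WWW$)
  read 1, top W: go to r, push ε → (r, 01222220, WW$)
  read 0, top W: go to p, push ε → (p, 1222220, W$)
  read 1, top W: go to r, push ε → (r, 222220, $)
  read 2, top $: go to r, push $ → (r, 22220, $)
  read 2, top $: go to r, push $ → (r, 2220, $)
  read 2, top $: go to r, push $ → (r, 220, $)
  read 2, top $: go to r, push $ → (r, 20, $)
  read 2, top $: go to r, push $ → (r, 0, $)
  read 0, top $: go to s, push ε → (s, ε, ε)
All input consumed and the stack is empty.

Accept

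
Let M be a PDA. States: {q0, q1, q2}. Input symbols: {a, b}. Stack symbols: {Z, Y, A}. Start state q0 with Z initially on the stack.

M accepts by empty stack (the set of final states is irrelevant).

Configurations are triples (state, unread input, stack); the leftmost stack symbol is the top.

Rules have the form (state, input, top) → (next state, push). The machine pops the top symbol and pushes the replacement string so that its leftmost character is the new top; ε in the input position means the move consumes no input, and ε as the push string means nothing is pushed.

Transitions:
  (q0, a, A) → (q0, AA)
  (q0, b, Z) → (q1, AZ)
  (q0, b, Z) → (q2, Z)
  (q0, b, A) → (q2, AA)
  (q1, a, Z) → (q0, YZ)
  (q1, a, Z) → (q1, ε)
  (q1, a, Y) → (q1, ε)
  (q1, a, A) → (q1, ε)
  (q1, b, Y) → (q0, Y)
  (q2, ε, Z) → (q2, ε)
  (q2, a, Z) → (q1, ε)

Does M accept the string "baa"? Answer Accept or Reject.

One accepting computation: (q0, baa, Z) ⊢ (q1, aa, AZ) ⊢ (q1, a, Z) ⊢ (q1, ε, ε)
All input consumed and the stack is empty.

Accept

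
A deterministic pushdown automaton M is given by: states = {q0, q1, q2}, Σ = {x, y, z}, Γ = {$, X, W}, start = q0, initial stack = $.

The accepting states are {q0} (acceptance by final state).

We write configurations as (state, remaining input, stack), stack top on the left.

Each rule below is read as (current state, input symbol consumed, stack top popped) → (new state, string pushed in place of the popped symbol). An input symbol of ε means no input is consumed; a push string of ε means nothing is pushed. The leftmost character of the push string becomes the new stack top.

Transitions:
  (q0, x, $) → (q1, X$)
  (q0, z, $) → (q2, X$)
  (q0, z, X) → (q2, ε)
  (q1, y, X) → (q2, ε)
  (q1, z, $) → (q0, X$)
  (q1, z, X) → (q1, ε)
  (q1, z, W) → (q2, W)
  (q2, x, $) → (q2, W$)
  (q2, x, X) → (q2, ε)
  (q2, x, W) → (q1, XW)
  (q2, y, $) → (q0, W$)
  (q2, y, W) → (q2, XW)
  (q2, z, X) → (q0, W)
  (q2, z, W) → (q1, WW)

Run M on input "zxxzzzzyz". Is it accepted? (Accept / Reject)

Accept

(q0, zxxzzzzyz, $)
  read z, top $: go to q2, push X$ → (q2, xxzzzzyz, X$)
  read x, top X: go to q2, push ε → (q2, xzzzzyz, $)
  read x, top $: go to q2, push W$ → (q2, zzzzyz, W$)
  read z, top W: go to q1, push WW → (q1, zzzyz, WW$)
  read z, top W: go to q2, push W → (q2, zzyz, WW$)
  read z, top W: go to q1, push WW → (q1, zyz, WWW$)
  read z, top W: go to q2, push W → (q2, yz, WWW$)
  read y, top W: go to q2, push XW → (q2, z, XWWW$)
  read z, top X: go to q0, push W → (q0, ε, WWWW$)
All input consumed; state q0 ∈ F.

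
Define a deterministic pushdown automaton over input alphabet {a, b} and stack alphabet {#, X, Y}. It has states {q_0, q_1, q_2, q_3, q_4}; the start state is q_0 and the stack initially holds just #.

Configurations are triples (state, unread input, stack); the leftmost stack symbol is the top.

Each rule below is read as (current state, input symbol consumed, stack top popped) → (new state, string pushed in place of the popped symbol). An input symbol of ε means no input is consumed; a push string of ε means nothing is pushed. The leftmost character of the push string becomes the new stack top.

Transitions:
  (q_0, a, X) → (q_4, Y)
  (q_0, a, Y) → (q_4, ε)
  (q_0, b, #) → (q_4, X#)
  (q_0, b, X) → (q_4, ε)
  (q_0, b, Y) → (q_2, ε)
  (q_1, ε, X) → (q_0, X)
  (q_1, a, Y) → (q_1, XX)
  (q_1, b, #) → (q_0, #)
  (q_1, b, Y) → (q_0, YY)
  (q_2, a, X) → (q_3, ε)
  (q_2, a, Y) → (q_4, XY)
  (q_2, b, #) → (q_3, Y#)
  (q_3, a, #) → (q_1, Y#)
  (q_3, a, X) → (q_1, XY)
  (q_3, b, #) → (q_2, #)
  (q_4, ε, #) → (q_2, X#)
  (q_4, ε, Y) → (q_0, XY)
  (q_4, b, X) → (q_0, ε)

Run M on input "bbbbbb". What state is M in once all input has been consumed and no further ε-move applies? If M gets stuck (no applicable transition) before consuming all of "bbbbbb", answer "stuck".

q_0

(q_0, bbbbbb, #)
  read b, top #: go to q_4, push X# → (q_4, bbbbb, X#)
  read b, top X: go to q_0, push ε → (q_0, bbbb, #)
  read b, top #: go to q_4, push X# → (q_4, bbb, X#)
  read b, top X: go to q_0, push ε → (q_0, bb, #)
  read b, top #: go to q_4, push X# → (q_4, b, X#)
  read b, top X: go to q_0, push ε → (q_0, ε, #)
All input consumed; M is in state q_0.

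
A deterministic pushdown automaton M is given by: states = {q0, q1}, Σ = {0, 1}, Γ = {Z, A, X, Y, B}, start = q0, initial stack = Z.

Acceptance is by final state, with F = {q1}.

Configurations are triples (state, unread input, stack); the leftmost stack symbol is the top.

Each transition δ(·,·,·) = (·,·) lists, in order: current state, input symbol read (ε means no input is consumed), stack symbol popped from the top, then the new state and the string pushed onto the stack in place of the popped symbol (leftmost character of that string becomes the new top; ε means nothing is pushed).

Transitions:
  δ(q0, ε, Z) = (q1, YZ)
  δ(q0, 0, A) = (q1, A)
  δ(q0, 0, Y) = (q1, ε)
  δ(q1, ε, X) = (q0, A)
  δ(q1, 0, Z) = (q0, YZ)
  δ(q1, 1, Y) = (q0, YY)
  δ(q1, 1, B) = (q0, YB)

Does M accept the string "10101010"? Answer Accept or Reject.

Accept

(q0, 10101010, Z)
  ε-move, top Z: go to q1, push YZ → (q1, 10101010, YZ)
  read 1, top Y: go to q0, push YY → (q0, 0101010, YYZ)
  read 0, top Y: go to q1, push ε → (q1, 101010, YZ)
  read 1, top Y: go to q0, push YY → (q0, 01010, YYZ)
  read 0, top Y: go to q1, push ε → (q1, 1010, YZ)
  read 1, top Y: go to q0, push YY → (q0, 010, YYZ)
  read 0, top Y: go to q1, push ε → (q1, 10, YZ)
  read 1, top Y: go to q0, push YY → (q0, 0, YYZ)
  read 0, top Y: go to q1, push ε → (q1, ε, YZ)
All input consumed; state q1 ∈ F.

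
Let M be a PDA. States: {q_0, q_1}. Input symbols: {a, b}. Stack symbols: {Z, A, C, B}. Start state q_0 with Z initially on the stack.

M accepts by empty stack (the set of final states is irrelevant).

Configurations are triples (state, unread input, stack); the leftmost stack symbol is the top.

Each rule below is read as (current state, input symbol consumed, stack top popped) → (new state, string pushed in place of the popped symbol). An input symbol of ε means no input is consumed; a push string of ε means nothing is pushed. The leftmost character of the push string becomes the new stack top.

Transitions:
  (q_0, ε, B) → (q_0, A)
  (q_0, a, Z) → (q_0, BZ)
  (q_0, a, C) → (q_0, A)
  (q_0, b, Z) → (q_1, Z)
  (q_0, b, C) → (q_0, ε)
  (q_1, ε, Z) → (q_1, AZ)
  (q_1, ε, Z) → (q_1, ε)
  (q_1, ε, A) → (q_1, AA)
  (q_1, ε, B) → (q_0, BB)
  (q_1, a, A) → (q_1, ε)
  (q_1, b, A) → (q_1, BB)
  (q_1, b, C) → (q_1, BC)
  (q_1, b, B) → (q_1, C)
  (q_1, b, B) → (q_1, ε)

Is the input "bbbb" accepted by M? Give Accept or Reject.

Accept

One accepting computation: (q_0, bbbb, Z) ⊢ (q_1, bbb, Z) ⊢ (q_1, bbb, AZ) ⊢ (q_1, bb, BBZ) ⊢ (q_1, b, BZ) ⊢ (q_1, ε, Z) ⊢ (q_1, ε, ε)
All input consumed and the stack is empty.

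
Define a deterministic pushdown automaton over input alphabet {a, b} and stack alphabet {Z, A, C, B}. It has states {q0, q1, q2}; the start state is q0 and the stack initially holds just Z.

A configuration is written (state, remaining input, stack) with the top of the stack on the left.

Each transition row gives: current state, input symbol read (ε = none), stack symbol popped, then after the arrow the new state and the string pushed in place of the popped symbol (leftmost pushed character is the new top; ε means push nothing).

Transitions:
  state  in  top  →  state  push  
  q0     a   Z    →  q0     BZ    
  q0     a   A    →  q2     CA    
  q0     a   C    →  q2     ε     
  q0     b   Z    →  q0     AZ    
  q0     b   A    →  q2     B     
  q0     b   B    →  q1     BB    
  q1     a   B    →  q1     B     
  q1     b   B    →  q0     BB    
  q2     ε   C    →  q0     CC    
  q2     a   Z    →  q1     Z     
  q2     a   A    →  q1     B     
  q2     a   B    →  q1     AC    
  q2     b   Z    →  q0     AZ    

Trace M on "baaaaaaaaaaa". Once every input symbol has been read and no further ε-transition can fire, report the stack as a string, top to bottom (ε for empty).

(q0, baaaaaaaaaaa, Z) ⊢ (q0, aaaaaaaaaaa, AZ) ⊢ (q2, aaaaaaaaaa, CAZ) ⊢ (q0, aaaaaaaaaa, CCAZ) ⊢ (q2, aaaaaaaaa, CAZ) ⊢ (q0, aaaaaaaaa, CCAZ) ⊢ (q2, aaaaaaaa, CAZ) ⊢ (q0, aaaaaaaa, CCAZ) ⊢ (q2, aaaaaaa, CAZ) ⊢ (q0, aaaaaaa, CCAZ) ⊢ (q2, aaaaaa, CAZ) ⊢ (q0, aaaaaa, CCAZ) ⊢ (q2, aaaaa, CAZ) ⊢ (q0, aaaaa, CCAZ) ⊢ (q2, aaaa, CAZ) ⊢ (q0, aaaa, CCAZ) ⊢ (q2, aaa, CAZ) ⊢ (q0, aaa, CCAZ) ⊢ (q2, aa, CAZ) ⊢ (q0, aa, CCAZ) ⊢ (q2, a, CAZ) ⊢ (q0, a, CCAZ) ⊢ (q2, ε, CAZ) ⊢ (q0, ε, CCAZ)
All input consumed in state q0 with stack CCAZ.

CCAZ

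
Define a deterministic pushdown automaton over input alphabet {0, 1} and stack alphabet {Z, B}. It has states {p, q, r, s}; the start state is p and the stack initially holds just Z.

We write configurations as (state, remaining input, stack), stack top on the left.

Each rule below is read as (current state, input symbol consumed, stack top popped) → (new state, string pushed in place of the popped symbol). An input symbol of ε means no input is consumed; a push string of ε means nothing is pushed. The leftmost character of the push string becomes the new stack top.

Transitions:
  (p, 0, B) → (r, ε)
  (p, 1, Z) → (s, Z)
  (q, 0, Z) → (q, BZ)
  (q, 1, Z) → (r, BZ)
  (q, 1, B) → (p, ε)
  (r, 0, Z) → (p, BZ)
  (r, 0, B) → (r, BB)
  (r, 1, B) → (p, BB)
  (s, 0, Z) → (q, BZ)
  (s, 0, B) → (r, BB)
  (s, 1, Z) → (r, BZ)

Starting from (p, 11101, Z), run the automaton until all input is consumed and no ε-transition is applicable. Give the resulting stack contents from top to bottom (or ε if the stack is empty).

BBZ

(p, 11101, Z)
  read 1, top Z: go to s, push Z → (s, 1101, Z)
  read 1, top Z: go to r, push BZ → (r, 101, BZ)
  read 1, top B: go to p, push BB → (p, 01, BBZ)
  read 0, top B: go to r, push ε → (r, 1, BZ)
  read 1, top B: go to p, push BB → (p, ε, BBZ)
All input consumed in state p with stack BBZ.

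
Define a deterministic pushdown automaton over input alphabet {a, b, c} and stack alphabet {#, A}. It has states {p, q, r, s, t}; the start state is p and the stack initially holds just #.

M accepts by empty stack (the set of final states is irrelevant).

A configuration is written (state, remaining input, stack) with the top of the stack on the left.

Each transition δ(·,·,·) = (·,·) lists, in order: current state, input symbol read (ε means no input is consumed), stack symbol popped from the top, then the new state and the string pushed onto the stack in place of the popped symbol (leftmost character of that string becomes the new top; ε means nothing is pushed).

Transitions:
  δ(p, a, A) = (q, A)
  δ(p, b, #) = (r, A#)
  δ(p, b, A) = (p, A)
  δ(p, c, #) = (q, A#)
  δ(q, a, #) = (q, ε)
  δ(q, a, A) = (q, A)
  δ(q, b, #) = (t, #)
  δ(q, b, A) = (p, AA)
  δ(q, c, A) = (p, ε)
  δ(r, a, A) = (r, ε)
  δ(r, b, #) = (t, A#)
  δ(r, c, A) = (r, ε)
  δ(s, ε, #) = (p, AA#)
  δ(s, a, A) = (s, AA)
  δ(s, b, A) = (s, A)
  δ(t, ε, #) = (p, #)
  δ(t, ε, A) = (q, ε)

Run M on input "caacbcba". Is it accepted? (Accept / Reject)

Accept

(p, caacbcba, #)
  read c, top #: go to q, push A# → (q, aacbcba, A#)
  read a, top A: go to q, push A → (q, acbcba, A#)
  read a, top A: go to q, push A → (q, cbcba, A#)
  read c, top A: go to p, push ε → (p, bcba, #)
  read b, top #: go to r, push A# → (r, cba, A#)
  read c, top A: go to r, push ε → (r, ba, #)
  read b, top #: go to t, push A# → (t, a, A#)
  ε-move, top A: go to q, push ε → (q, a, #)
  read a, top #: go to q, push ε → (q, ε, ε)
All input consumed and the stack is empty.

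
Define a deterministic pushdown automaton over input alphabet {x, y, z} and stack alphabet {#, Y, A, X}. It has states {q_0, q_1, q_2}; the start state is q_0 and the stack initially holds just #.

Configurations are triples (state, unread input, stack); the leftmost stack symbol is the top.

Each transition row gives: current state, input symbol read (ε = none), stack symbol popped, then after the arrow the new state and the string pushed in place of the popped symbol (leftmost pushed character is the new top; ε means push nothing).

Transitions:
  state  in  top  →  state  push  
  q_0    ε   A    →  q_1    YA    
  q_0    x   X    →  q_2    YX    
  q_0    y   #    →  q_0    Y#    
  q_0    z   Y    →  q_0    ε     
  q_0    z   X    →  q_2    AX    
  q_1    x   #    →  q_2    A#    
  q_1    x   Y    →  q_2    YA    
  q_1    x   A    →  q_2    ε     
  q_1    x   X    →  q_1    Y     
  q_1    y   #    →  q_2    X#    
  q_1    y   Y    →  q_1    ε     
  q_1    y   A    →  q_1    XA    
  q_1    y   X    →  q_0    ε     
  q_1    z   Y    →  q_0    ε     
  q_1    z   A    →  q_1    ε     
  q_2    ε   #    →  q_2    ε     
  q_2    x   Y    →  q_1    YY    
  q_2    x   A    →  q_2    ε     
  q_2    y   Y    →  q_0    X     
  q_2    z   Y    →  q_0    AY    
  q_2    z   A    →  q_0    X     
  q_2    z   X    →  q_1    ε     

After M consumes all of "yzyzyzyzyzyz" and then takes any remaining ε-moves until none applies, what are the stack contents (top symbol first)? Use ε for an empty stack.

#

(q_0, yzyzyzyzyzyz, #)
  read y, top #: go to q_0, push Y# → (q_0, zyzyzyzyzyz, Y#)
  read z, top Y: go to q_0, push ε → (q_0, yzyzyzyzyz, #)
  read y, top #: go to q_0, push Y# → (q_0, zyzyzyzyz, Y#)
  read z, top Y: go to q_0, push ε → (q_0, yzyzyzyz, #)
  read y, top #: go to q_0, push Y# → (q_0, zyzyzyz, Y#)
  read z, top Y: go to q_0, push ε → (q_0, yzyzyz, #)
  read y, top #: go to q_0, push Y# → (q_0, zyzyz, Y#)
  read z, top Y: go to q_0, push ε → (q_0, yzyz, #)
  read y, top #: go to q_0, push Y# → (q_0, zyz, Y#)
  read z, top Y: go to q_0, push ε → (q_0, yz, #)
  read y, top #: go to q_0, push Y# → (q_0, z, Y#)
  read z, top Y: go to q_0, push ε → (q_0, ε, #)
All input consumed in state q_0 with stack #.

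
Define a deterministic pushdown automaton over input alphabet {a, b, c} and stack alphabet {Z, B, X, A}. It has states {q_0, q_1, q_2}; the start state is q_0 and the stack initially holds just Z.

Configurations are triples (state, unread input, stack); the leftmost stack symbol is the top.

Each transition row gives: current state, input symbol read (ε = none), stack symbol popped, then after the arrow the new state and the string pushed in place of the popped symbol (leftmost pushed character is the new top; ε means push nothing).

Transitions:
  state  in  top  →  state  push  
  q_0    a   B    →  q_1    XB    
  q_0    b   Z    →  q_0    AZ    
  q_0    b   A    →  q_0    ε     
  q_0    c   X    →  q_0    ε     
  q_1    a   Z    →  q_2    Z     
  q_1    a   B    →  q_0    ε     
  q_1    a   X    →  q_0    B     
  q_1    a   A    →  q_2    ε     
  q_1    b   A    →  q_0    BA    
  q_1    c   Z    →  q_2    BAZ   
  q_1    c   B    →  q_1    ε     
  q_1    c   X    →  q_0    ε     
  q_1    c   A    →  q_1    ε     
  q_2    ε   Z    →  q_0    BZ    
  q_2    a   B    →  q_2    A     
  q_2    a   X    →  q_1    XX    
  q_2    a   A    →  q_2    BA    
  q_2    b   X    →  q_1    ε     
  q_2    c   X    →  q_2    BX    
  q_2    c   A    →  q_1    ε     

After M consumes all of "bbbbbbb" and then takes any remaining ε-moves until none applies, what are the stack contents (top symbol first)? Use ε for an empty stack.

AZ

(q_0, bbbbbbb, Z)
  read b, top Z: go to q_0, push AZ → (q_0, bbbbbb, AZ)
  read b, top A: go to q_0, push ε → (q_0, bbbbb, Z)
  read b, top Z: go to q_0, push AZ → (q_0, bbbb, AZ)
  read b, top A: go to q_0, push ε → (q_0, bbb, Z)
  read b, top Z: go to q_0, push AZ → (q_0, bb, AZ)
  read b, top A: go to q_0, push ε → (q_0, b, Z)
  read b, top Z: go to q_0, push AZ → (q_0, ε, AZ)
All input consumed in state q_0 with stack AZ.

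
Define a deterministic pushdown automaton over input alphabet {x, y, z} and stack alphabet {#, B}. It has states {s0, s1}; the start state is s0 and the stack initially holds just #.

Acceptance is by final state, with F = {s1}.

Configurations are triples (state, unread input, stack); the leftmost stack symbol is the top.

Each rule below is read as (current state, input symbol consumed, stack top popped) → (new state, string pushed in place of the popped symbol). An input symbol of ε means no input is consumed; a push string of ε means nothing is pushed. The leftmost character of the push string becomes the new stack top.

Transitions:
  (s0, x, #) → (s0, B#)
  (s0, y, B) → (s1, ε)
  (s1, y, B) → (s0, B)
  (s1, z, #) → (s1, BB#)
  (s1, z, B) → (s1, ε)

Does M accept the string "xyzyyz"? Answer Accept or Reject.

Accept

(s0, xyzyyz, #)
  read x, top #: go to s0, push B# → (s0, yzyyz, B#)
  read y, top B: go to s1, push ε → (s1, zyyz, #)
  read z, top #: go to s1, push BB# → (s1, yyz, BB#)
  read y, top B: go to s0, push B → (s0, yz, BB#)
  read y, top B: go to s1, push ε → (s1, z, B#)
  read z, top B: go to s1, push ε → (s1, ε, #)
All input consumed; state s1 ∈ F.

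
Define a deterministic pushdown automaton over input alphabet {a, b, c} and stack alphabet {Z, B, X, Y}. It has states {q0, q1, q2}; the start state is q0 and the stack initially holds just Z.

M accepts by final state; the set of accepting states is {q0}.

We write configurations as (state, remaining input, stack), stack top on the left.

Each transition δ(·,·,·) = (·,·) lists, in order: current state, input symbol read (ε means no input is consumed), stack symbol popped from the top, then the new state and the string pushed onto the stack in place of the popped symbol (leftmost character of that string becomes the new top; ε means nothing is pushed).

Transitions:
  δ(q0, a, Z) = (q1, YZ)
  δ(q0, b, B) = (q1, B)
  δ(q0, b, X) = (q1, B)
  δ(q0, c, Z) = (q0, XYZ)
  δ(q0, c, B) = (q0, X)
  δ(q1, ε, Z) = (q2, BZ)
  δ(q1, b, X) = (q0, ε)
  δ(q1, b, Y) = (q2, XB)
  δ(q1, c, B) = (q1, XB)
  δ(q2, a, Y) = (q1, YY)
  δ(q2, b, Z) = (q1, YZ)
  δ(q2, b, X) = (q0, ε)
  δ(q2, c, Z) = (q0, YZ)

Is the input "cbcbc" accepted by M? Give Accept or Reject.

(q0, cbcbc, Z)
  read c, top Z: go to q0, push XYZ → (q0, bcbc, XYZ)
  read b, top X: go to q1, push B → (q1, cbc, BYZ)
  read c, top B: go to q1, push XB → (q1, bc, XBYZ)
  read b, top X: go to q0, push ε → (q0, c, BYZ)
  read c, top B: go to q0, push X → (q0, ε, XYZ)
All input consumed; state q0 ∈ F.

Accept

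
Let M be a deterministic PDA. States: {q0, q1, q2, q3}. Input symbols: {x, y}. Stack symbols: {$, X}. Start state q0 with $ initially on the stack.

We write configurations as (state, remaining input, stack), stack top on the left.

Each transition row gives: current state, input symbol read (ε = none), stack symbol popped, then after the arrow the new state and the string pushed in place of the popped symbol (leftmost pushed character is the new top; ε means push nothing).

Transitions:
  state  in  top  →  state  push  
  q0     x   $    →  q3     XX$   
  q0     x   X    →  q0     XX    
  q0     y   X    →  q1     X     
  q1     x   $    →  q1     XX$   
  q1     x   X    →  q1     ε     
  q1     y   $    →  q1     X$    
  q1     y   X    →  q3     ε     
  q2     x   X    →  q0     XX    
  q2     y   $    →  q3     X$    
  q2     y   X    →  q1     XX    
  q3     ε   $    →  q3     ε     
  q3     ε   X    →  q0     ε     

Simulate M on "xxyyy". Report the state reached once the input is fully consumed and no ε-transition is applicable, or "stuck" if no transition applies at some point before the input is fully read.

(q0, xxyyy, $) ⊢ (q3, xyyy, XX$) ⊢ (q0, xyyy, X$) ⊢ (q0, yyy, XX$) ⊢ (q1, yy, XX$) ⊢ (q3, y, X$) ⊢ (q0, y, $)
No transition for (q0, y, top $); M blocks with input y remaining.

stuck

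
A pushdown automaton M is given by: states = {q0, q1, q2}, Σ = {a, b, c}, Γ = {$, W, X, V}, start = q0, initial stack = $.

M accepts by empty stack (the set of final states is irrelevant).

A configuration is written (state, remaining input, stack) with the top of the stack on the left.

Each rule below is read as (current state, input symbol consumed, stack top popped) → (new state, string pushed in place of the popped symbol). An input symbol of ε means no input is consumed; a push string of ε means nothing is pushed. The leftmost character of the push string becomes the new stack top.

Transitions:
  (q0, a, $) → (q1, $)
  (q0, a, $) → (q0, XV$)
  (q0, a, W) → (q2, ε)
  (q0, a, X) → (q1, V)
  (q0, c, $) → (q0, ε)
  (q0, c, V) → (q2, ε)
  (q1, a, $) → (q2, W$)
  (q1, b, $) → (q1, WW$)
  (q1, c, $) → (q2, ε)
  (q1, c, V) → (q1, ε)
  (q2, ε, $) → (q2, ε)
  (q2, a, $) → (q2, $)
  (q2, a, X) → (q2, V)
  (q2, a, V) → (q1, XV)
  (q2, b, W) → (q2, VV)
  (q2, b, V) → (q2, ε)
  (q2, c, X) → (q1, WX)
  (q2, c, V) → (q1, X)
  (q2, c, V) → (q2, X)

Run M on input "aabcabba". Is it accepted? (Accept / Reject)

One accepting computation: (q0, aabcabba, $) ⊢ (q1, abcabba, $) ⊢ (q2, bcabba, W$) ⊢ (q2, cabba, VV$) ⊢ (q2, abba, XV$) ⊢ (q2, bba, VV$) ⊢ (q2, ba, V$) ⊢ (q2, a, $) ⊢ (q2, ε, $) ⊢ (q2, ε, ε)
All input consumed and the stack is empty.

Accept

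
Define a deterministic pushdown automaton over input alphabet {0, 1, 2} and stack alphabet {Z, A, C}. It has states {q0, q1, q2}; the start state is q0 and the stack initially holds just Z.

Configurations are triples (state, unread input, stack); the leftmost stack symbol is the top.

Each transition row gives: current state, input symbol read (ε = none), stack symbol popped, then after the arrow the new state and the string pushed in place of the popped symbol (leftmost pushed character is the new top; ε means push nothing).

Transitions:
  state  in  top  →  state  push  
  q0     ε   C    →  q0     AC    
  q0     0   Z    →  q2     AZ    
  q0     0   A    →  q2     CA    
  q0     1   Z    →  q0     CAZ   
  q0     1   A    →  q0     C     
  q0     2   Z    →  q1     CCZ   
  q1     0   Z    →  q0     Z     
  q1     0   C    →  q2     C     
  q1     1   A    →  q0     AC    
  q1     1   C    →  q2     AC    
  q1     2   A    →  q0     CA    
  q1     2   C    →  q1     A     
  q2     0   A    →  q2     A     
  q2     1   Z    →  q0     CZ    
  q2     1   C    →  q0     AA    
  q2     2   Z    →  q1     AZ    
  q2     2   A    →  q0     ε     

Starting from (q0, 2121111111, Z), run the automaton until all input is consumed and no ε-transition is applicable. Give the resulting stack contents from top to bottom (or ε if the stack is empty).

(q0, 2121111111, Z)
  read 2, top Z: go to q1, push CCZ → (q1, 121111111, CCZ)
  read 1, top C: go to q2, push AC → (q2, 21111111, ACCZ)
  read 2, top A: go to q0, push ε → (q0, 1111111, CCZ)
  ε-move, top C: go to q0, push AC → (q0, 1111111, ACCZ)
  read 1, top A: go to q0, push C → (q0, 111111, CCCZ)
  ε-move, top C: go to q0, push AC → (q0, 111111, ACCCZ)
  read 1, top A: go to q0, push C → (q0, 11111, CCCCZ)
  ε-move, top C: go to q0, push AC → (q0, 11111, ACCCCZ)
  read 1, top A: go to q0, push C → (q0, 1111, CCCCCZ)
  ε-move, top C: go to q0, push AC → (q0, 1111, ACCCCCZ)
  read 1, top A: go to q0, push C → (q0, 111, CCCCCCZ)
  ε-move, top C: go to q0, push AC → (q0, 111, ACCCCCCZ)
  read 1, top A: go to q0, push C → (q0, 11, CCCCCCCZ)
  ε-move, top C: go to q0, push AC → (q0, 11, ACCCCCCCZ)
  read 1, top A: go to q0, push C → (q0, 1, CCCCCCCCZ)
  ε-move, top C: go to q0, push AC → (q0, 1, ACCCCCCCCZ)
  read 1, top A: go to q0, push C → (q0, ε, CCCCCCCCCZ)
  ε-move, top C: go to q0, push AC → (q0, ε, ACCCCCCCCCZ)
All input consumed in state q0 with stack ACCCCCCCCCZ.

ACCCCCCCCCZ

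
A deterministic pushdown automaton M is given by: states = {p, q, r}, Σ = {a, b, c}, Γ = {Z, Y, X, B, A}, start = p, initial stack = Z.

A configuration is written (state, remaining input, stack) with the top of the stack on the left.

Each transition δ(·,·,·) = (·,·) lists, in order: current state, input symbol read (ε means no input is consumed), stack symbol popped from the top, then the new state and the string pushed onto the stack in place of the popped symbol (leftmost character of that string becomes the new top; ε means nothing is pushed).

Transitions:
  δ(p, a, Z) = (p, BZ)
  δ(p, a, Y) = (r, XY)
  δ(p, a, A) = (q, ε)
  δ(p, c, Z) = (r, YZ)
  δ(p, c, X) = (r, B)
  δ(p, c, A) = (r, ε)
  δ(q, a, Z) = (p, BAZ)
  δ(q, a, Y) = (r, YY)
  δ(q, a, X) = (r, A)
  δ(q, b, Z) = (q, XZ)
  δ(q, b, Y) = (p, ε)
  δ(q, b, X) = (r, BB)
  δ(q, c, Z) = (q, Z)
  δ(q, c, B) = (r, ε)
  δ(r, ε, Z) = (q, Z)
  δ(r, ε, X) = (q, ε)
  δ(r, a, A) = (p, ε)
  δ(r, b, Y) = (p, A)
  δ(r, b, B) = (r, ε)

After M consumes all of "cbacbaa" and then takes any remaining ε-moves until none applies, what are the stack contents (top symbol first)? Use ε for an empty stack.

Z

(p, cbacbaa, Z) ⊢ (r, bacbaa, YZ) ⊢ (p, acbaa, AZ) ⊢ (q, cbaa, Z) ⊢ (q, baa, Z) ⊢ (q, aa, XZ) ⊢ (r, a, AZ) ⊢ (p, ε, Z)
All input consumed in state p with stack Z.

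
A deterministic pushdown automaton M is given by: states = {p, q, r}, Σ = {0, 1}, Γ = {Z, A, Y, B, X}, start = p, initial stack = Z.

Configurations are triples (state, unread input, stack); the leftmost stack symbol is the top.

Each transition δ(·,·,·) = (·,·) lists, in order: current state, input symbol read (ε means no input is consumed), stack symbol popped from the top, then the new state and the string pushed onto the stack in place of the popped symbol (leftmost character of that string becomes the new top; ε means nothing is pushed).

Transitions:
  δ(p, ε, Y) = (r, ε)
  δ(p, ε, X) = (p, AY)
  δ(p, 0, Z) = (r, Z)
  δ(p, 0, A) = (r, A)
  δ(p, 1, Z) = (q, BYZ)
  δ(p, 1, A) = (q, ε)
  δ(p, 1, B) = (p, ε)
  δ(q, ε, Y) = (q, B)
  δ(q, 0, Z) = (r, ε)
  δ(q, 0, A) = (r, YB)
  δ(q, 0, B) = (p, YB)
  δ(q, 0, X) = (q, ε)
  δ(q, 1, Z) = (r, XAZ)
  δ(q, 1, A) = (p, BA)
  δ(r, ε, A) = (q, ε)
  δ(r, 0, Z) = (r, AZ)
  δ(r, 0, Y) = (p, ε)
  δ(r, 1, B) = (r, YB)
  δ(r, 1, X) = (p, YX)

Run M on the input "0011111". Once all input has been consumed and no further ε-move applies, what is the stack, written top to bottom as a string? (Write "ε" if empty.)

XAZ

(p, 0011111, Z)
  read 0, top Z: go to r, push Z → (r, 011111, Z)
  read 0, top Z: go to r, push AZ → (r, 11111, AZ)
  ε-move, top A: go to q, push ε → (q, 11111, Z)
  read 1, top Z: go to r, push XAZ → (r, 1111, XAZ)
  read 1, top X: go to p, push YX → (p, 111, YXAZ)
  ε-move, top Y: go to r, push ε → (r, 111, XAZ)
  read 1, top X: go to p, push YX → (p, 11, YXAZ)
  ε-move, top Y: go to r, push ε → (r, 11, XAZ)
  read 1, top X: go to p, push YX → (p, 1, YXAZ)
  ε-move, top Y: go to r, push ε → (r, 1, XAZ)
  read 1, top X: go to p, push YX → (p, ε, YXAZ)
  ε-move, top Y: go to r, push ε → (r, ε, XAZ)
All input consumed in state r with stack XAZ.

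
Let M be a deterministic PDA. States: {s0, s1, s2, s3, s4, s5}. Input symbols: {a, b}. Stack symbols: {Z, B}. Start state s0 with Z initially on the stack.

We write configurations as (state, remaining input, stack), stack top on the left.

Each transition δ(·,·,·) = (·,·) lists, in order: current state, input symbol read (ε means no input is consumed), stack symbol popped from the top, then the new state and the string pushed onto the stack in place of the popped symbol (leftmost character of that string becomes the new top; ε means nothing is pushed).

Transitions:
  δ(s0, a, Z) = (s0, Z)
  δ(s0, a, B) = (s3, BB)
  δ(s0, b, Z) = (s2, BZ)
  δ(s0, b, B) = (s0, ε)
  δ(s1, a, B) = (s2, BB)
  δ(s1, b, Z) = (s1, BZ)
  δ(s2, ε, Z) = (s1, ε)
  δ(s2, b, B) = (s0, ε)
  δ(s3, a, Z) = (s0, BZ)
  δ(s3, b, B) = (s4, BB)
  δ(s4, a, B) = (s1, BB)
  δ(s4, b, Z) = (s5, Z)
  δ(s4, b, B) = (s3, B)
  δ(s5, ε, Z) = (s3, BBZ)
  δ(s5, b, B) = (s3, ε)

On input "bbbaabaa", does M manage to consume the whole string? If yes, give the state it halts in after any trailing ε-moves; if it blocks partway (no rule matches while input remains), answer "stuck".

stuck

(s0, bbbaabaa, Z)
  read b, top Z: go to s2, push BZ → (s2, bbaabaa, BZ)
  read b, top B: go to s0, push ε → (s0, baabaa, Z)
  read b, top Z: go to s2, push BZ → (s2, aabaa, BZ)
No transition for (s2, a, top B); M blocks with input aabaa remaining.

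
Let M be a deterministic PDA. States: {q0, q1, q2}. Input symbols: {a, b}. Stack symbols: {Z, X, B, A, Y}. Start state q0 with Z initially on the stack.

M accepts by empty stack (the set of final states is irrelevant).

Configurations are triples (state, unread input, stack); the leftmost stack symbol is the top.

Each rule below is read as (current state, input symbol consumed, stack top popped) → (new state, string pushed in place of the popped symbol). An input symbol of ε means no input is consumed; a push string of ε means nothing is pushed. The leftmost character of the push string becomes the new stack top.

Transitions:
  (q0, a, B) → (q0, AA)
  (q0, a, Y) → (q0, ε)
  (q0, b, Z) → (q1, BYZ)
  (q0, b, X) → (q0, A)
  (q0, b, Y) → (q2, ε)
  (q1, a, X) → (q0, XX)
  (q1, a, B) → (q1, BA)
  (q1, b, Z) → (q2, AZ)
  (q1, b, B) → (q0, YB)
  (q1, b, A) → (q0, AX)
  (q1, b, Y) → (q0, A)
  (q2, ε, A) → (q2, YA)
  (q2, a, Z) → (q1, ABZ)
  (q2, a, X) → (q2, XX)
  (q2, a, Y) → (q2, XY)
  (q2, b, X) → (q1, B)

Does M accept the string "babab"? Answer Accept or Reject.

(q0, babab, Z)
  read b, top Z: go to q1, push BYZ → (q1, abab, BYZ)
  read a, top B: go to q1, push BA → (q1, bab, BAYZ)
  read b, top B: go to q0, push YB → (q0, ab, YBAYZ)
  read a, top Y: go to q0, push ε → (q0, b, BAYZ)
No transition applies at (q0, b, BAYZ); input not fully consumed.

Reject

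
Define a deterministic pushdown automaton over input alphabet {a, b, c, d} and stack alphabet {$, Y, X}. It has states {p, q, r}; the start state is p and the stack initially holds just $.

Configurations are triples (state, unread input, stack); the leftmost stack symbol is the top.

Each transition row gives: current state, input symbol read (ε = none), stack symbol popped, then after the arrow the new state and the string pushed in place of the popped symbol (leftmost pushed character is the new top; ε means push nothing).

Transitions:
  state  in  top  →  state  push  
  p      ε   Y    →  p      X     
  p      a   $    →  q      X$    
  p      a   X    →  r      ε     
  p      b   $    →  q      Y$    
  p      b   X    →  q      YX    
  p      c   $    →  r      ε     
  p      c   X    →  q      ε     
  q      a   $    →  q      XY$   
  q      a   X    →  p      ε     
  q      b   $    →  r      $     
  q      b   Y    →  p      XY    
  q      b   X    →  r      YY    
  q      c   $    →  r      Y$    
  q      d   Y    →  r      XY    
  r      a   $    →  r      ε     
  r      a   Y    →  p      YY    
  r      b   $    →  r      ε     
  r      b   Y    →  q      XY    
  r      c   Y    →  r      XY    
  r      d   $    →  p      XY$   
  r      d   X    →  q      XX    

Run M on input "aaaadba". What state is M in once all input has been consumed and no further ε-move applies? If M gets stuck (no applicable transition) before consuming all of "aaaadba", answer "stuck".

(p, aaaadba, $)
  read a, top $: go to q, push X$ → (q, aaadba, X$)
  read a, top X: go to p, push ε → (p, aadba, $)
  read a, top $: go to q, push X$ → (q, adba, X$)
  read a, top X: go to p, push ε → (p, dba, $)
No transition for (p, d, top $); M blocks with input dba remaining.

stuck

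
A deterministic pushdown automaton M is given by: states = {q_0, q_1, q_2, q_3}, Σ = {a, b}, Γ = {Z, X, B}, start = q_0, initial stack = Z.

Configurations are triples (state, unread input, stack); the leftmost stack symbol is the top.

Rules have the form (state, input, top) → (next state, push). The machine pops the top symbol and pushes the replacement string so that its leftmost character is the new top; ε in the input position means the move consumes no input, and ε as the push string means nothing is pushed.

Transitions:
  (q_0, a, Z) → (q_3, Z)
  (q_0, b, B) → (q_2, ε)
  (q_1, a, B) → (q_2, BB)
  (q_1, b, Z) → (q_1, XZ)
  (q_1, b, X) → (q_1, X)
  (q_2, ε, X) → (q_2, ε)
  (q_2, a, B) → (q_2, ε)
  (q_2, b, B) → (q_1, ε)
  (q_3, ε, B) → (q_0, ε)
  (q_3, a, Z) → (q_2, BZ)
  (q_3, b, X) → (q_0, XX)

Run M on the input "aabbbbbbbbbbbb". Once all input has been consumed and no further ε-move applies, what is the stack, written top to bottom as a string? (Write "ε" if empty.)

XZ

(q_0, aabbbbbbbbbbbb, Z)
  read a, top Z: go to q_3, push Z → (q_3, abbbbbbbbbbbb, Z)
  read a, top Z: go to q_2, push BZ → (q_2, bbbbbbbbbbbb, BZ)
  read b, top B: go to q_1, push ε → (q_1, bbbbbbbbbbb, Z)
  read b, top Z: go to q_1, push XZ → (q_1, bbbbbbbbbb, XZ)
  read b, top X: go to q_1, push X → (q_1, bbbbbbbbb, XZ)
  read b, top X: go to q_1, push X → (q_1, bbbbbbbb, XZ)
  read b, top X: go to q_1, push X → (q_1, bbbbbbb, XZ)
  read b, top X: go to q_1, push X → (q_1, bbbbbb, XZ)
  read b, top X: go to q_1, push X → (q_1, bbbbb, XZ)
  read b, top X: go to q_1, push X → (q_1, bbbb, XZ)
  read b, top X: go to q_1, push X → (q_1, bbb, XZ)
  read b, top X: go to q_1, push X → (q_1, bb, XZ)
  read b, top X: go to q_1, push X → (q_1, b, XZ)
  read b, top X: go to q_1, push X → (q_1, ε, XZ)
All input consumed in state q_1 with stack XZ.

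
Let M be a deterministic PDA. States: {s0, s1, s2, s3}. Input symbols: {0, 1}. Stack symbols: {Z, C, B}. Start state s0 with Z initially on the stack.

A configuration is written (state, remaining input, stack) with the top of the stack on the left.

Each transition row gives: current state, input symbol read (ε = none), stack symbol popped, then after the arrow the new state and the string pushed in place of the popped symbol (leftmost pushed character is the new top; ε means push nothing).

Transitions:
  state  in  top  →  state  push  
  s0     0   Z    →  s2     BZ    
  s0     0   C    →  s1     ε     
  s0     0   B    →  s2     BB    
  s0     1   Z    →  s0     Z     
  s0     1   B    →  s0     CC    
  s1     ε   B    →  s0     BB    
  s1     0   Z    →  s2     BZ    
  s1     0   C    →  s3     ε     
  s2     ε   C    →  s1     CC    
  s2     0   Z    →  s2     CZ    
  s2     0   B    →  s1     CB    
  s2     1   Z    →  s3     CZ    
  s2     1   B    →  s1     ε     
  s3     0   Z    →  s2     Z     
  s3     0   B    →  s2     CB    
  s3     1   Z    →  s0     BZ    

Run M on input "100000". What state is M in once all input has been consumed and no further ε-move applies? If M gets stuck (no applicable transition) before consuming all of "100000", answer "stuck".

s3

(s0, 100000, Z) ⊢ (s0, 00000, Z) ⊢ (s2, 0000, BZ) ⊢ (s1, 000, CBZ) ⊢ (s3, 00, BZ) ⊢ (s2, 0, CBZ) ⊢ (s1, 0, CCBZ) ⊢ (s3, ε, CBZ)
All input consumed; M is in state s3.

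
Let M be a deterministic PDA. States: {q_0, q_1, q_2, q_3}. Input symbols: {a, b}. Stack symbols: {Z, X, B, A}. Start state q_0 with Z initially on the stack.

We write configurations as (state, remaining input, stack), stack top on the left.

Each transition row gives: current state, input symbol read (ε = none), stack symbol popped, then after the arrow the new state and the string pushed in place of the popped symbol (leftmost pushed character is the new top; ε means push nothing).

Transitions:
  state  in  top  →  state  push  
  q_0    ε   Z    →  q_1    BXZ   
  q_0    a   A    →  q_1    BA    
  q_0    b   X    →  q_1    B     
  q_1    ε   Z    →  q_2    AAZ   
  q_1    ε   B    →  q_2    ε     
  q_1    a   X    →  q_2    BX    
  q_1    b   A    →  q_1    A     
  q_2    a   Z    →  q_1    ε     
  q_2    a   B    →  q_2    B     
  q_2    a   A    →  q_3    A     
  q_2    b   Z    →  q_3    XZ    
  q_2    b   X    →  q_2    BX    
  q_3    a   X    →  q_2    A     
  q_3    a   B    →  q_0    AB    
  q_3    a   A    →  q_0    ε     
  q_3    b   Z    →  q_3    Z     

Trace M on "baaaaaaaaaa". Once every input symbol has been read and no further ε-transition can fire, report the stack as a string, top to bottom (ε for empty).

BXZ

(q_0, baaaaaaaaaa, Z) ⊢ (q_1, baaaaaaaaaa, BXZ) ⊢ (q_2, baaaaaaaaaa, XZ) ⊢ (q_2, aaaaaaaaaa, BXZ) ⊢ (q_2, aaaaaaaaa, BXZ) ⊢ (q_2, aaaaaaaa, BXZ) ⊢ (q_2, aaaaaaa, BXZ) ⊢ (q_2, aaaaaa, BXZ) ⊢ (q_2, aaaaa, BXZ) ⊢ (q_2, aaaa, BXZ) ⊢ (q_2, aaa, BXZ) ⊢ (q_2, aa, BXZ) ⊢ (q_2, a, BXZ) ⊢ (q_2, ε, BXZ)
All input consumed in state q_2 with stack BXZ.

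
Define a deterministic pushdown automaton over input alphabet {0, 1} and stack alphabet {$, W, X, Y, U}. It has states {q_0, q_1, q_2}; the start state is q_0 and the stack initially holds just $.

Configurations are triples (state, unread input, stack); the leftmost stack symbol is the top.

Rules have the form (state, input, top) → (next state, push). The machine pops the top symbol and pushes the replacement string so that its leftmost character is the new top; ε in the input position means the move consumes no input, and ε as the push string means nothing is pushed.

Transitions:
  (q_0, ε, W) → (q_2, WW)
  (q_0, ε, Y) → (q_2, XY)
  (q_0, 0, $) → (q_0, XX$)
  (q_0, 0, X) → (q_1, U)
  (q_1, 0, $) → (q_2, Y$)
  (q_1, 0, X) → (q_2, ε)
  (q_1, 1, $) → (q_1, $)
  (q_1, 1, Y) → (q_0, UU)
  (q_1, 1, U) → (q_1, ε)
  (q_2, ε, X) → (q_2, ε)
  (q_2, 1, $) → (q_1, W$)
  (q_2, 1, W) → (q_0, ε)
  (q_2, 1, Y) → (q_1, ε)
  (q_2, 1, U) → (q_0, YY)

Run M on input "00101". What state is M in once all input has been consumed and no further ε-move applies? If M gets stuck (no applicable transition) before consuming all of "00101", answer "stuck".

(q_0, 00101, $) ⊢ (q_0, 0101, XX$) ⊢ (q_1, 101, UX$) ⊢ (q_1, 01, X$) ⊢ (q_2, 1, $) ⊢ (q_1, ε, W$)
All input consumed; M is in state q_1.

q_1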